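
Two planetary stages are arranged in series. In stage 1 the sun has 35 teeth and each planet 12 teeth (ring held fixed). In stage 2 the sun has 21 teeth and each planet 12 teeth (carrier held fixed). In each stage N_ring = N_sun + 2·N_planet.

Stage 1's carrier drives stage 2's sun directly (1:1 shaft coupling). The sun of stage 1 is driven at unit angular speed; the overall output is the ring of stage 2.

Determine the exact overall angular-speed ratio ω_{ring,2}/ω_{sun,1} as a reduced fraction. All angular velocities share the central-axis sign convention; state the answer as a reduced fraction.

Stage 1: N_ring = 35 + 2·12 = 59
Stage 1: 35(ω_s−ω_c) = −59(ω_r−ω_c),  ω_r=0, ω_s=1
Stage 1: 35(1−ω_c) = −59(0−ω_c)  ⇒  94ω_c = 35  ⇒  ω_c = 35/94
  ⇒ ω_c¹/ω_s¹ = 35/94
Stage 2: N_ring = 21 + 2·12 = 45
Stage 2: 21(ω_s−ω_c) = −45(ω_r−ω_c),  ω_c=0, ω_s=1
Stage 2: ω_r = 0 − (21/45)(1−0) = -7/15
  ⇒ ω_r²/ω_s² = -7/15
Coupling ω_s² = ω_c¹ ⇒ overall = 35/94 × -7/15 = -49/282

-49/282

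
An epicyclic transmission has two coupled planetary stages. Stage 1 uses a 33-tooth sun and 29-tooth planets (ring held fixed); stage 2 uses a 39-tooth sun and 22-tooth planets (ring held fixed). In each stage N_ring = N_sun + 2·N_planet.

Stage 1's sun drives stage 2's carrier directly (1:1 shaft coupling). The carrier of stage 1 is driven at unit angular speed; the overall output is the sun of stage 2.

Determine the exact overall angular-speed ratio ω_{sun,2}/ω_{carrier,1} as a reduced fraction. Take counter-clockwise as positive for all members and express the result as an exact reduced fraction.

Stage 1: N_ring = 33 + 2·29 = 91
Stage 1: 33(ω_s−ω_c) = −91(ω_r−ω_c),  ω_r=0, ω_c=1
Stage 1: ω_s = 1 − (91/33)(0−1) = 124/33
  ⇒ ω_s¹/ω_c¹ = 124/33
Stage 2: N_ring = 39 + 2·22 = 83
Stage 2: 39(ω_s−ω_c) = −83(ω_r−ω_c),  ω_r=0, ω_c=1
Stage 2: ω_s = 1 − (83/39)(0−1) = 122/39
  ⇒ ω_s²/ω_c² = 122/39
Coupling ω_c² = ω_s¹ ⇒ overall = 124/33 × 122/39 = 15128/1287

15128/1287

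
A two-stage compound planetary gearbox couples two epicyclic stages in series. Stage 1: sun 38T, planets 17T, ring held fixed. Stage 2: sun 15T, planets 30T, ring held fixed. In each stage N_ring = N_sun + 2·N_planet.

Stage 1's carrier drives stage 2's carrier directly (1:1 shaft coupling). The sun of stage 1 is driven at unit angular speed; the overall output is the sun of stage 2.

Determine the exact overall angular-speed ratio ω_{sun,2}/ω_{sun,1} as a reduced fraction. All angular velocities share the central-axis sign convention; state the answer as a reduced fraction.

114/55

Stage 1: N_ring = 38 + 2·17 = 72
Stage 1: 38(ω_s−ω_c) = −72(ω_r−ω_c),  ω_r=0, ω_s=1
Stage 1: 38(1−ω_c) = −72(0−ω_c)  ⇒  110ω_c = 38  ⇒  ω_c = 19/55
  ⇒ ω_c¹/ω_s¹ = 19/55
Stage 2: N_ring = 15 + 2·30 = 75
Stage 2: 15(ω_s−ω_c) = −75(ω_r−ω_c),  ω_r=0, ω_c=1
Stage 2: ω_s = 1 − (75/15)(0−1) = 6
  ⇒ ω_s²/ω_c² = 6
Coupling ω_c² = ω_c¹ ⇒ overall = 19/55 × 6 = 114/55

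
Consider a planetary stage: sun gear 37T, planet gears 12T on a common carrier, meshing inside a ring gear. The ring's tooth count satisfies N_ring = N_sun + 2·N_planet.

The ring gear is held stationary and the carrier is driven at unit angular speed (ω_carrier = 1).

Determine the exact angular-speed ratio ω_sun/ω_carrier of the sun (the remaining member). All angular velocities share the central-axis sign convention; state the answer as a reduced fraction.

N_ring = 37 + 2·12 = 61
37(ω_s−ω_c) = −61(ω_r−ω_c),  ω_r=0, ω_c=1
ω_s = 1 − (61/37)(0−1) = 98/37
ω_s/ω_c = 98/37

98/37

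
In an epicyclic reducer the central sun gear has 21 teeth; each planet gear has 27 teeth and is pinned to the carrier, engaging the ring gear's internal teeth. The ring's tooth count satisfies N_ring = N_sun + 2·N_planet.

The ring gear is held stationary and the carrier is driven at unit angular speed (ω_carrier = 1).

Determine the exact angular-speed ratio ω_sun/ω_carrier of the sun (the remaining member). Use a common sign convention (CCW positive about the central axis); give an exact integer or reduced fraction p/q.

N_ring = 21 + 2·27 = 75
21(ω_s−ω_c) = −75(ω_r−ω_c),  ω_r=0, ω_c=1
ω_s = 1 − (75/21)(0−1) = 32/7
ω_s/ω_c = 32/7

32/7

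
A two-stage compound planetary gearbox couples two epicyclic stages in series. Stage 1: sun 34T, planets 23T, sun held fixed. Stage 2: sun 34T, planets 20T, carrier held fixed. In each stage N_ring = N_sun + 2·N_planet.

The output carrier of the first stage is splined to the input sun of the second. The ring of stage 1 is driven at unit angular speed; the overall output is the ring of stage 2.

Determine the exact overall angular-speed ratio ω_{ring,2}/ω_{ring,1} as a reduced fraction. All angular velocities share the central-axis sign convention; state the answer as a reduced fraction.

Stage 1: N_ring = 34 + 2·23 = 80
Stage 1: 34(ω_s−ω_c) = −80(ω_r−ω_c),  ω_s=0, ω_r=1
Stage 1: 34(0−ω_c) = −80(1−ω_c)  ⇒  114ω_c = 80  ⇒  ω_c = 40/57
  ⇒ ω_c¹/ω_r¹ = 40/57
Stage 2: N_ring = 34 + 2·20 = 74
Stage 2: 34(ω_s−ω_c) = −74(ω_r−ω_c),  ω_c=0, ω_s=1
Stage 2: ω_r = 0 − (34/74)(1−0) = -17/37
  ⇒ ω_r²/ω_s² = -17/37
Coupling ω_s² = ω_c¹ ⇒ overall = 40/57 × -17/37 = -680/2109

-680/2109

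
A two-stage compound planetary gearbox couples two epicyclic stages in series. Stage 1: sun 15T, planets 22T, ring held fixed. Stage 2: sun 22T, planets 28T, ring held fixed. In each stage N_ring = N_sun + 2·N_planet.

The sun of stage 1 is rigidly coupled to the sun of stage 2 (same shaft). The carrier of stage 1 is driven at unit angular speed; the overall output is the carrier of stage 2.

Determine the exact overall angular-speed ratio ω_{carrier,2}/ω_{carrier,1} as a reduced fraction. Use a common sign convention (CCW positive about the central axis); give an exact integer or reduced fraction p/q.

Stage 1: N_ring = 15 + 2·22 = 59
Stage 1: 15(ω_s−ω_c) = −59(ω_r−ω_c),  ω_r=0, ω_c=1
Stage 1: ω_s = 1 − (59/15)(0−1) = 74/15
  ⇒ ω_s¹/ω_c¹ = 74/15
Stage 2: N_ring = 22 + 2·28 = 78
Stage 2: 22(ω_s−ω_c) = −78(ω_r−ω_c),  ω_r=0, ω_s=1
Stage 2: 22(1−ω_c) = −78(0−ω_c)  ⇒  100ω_c = 22  ⇒  ω_c = 11/50
  ⇒ ω_c²/ω_s² = 11/50
Coupling ω_s² = ω_s¹ ⇒ overall = 74/15 × 11/50 = 407/375

407/375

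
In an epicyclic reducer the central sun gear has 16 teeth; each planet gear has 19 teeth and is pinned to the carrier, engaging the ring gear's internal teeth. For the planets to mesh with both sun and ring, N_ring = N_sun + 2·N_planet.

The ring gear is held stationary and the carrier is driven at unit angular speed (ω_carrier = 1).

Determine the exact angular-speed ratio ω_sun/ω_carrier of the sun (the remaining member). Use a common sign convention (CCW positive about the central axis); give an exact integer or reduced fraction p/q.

35/8

N_ring = 16 + 2·19 = 54
16(ω_s−ω_c) = −54(ω_r−ω_c),  ω_r=0, ω_c=1
ω_s = 1 − (54/16)(0−1) = 35/8
ω_s/ω_c = 35/8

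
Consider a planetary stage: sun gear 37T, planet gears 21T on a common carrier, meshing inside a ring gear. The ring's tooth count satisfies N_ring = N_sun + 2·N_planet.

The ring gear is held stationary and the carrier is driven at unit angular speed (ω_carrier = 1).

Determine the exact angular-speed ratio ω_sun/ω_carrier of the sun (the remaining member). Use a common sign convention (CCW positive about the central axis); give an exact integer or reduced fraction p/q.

N_ring = 37 + 2·21 = 79
37(ω_s−ω_c) = −79(ω_r−ω_c),  ω_r=0, ω_c=1
ω_s = 1 − (79/37)(0−1) = 116/37
ω_s/ω_c = 116/37

116/37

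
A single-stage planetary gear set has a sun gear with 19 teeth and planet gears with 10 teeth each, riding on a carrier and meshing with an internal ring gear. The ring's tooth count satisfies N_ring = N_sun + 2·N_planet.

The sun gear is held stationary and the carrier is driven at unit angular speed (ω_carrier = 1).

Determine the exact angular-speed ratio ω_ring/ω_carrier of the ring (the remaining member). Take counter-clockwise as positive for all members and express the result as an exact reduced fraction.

58/39

N_ring = 19 + 2·10 = 39
19(ω_s−ω_c) = −39(ω_r−ω_c),  ω_s=0, ω_c=1
ω_r = 1 − (19/39)(0−1) = 58/39
ω_r/ω_c = 58/39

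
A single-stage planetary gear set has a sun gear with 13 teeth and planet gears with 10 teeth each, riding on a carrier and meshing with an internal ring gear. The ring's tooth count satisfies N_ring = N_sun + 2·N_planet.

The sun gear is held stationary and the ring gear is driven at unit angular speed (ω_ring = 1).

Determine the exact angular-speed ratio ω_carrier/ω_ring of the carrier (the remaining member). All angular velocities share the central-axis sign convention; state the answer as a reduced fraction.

N_ring = 13 + 2·10 = 33
13(ω_s−ω_c) = −33(ω_r−ω_c),  ω_s=0, ω_r=1
13(0−ω_c) = −33(1−ω_c)  ⇒  46ω_c = 33  ⇒  ω_c = 33/46
ω_c/ω_r = 33/46

33/46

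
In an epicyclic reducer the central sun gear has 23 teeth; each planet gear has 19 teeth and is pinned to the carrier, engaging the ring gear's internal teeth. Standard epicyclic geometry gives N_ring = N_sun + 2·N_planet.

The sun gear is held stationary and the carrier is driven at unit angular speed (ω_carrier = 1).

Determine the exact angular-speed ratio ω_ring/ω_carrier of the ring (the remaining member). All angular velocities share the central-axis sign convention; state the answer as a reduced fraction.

84/61

N_ring = 23 + 2·19 = 61
23(ω_s−ω_c) = −61(ω_r−ω_c),  ω_s=0, ω_c=1
ω_r = 1 − (23/61)(0−1) = 84/61
ω_r/ω_c = 84/61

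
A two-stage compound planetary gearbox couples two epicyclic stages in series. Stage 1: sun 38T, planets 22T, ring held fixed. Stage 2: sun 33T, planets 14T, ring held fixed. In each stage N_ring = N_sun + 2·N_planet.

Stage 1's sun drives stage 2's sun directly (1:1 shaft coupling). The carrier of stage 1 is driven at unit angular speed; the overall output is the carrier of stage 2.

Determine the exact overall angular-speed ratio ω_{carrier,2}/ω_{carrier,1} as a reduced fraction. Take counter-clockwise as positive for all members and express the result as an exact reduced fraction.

990/893

Stage 1: N_ring = 38 + 2·22 = 82
Stage 1: 38(ω_s−ω_c) = −82(ω_r−ω_c),  ω_r=0, ω_c=1
Stage 1: ω_s = 1 − (82/38)(0−1) = 60/19
  ⇒ ω_s¹/ω_c¹ = 60/19
Stage 2: N_ring = 33 + 2·14 = 61
Stage 2: 33(ω_s−ω_c) = −61(ω_r−ω_c),  ω_r=0, ω_s=1
Stage 2: 33(1−ω_c) = −61(0−ω_c)  ⇒  94ω_c = 33  ⇒  ω_c = 33/94
  ⇒ ω_c²/ω_s² = 33/94
Coupling ω_s² = ω_s¹ ⇒ overall = 60/19 × 33/94 = 990/893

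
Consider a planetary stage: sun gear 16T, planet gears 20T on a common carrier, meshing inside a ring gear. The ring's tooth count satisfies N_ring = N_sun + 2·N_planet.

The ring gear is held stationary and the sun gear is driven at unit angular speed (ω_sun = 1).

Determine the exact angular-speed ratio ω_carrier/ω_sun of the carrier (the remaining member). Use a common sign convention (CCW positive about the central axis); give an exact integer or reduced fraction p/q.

N_ring = 16 + 2·20 = 56
16(ω_s−ω_c) = −56(ω_r−ω_c),  ω_r=0, ω_s=1
16(1−ω_c) = −56(0−ω_c)  ⇒  72ω_c = 16  ⇒  ω_c = 2/9
ω_c/ω_s = 2/9

2/9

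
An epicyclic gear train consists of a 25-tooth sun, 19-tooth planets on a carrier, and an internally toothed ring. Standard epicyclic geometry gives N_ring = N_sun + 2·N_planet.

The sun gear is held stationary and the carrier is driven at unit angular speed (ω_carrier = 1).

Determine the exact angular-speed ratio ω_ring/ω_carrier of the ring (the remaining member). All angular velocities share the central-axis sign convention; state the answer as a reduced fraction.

N_ring = 25 + 2·19 = 63
25(ω_s−ω_c) = −63(ω_r−ω_c),  ω_s=0, ω_c=1
ω_r = 1 − (25/63)(0−1) = 88/63
ω_r/ω_c = 88/63

88/63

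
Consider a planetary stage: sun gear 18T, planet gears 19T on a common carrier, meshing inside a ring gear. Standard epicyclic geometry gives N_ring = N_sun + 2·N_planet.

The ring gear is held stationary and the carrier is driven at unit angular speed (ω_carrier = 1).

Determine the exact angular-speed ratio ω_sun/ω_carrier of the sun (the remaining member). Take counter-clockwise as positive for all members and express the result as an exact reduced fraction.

37/9

N_ring = 18 + 2·19 = 56
18(ω_s−ω_c) = −56(ω_r−ω_c),  ω_r=0, ω_c=1
ω_s = 1 − (56/18)(0−1) = 37/9
ω_s/ω_c = 37/9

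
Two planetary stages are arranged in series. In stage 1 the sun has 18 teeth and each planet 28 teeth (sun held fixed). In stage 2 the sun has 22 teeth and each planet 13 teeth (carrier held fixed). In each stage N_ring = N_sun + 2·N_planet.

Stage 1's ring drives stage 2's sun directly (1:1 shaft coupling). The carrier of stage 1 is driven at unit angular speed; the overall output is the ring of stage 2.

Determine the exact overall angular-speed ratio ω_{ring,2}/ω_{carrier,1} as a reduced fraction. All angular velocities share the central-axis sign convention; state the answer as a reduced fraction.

-253/444

Stage 1: N_ring = 18 + 2·28 = 74
Stage 1: 18(ω_s−ω_c) = −74(ω_r−ω_c),  ω_s=0, ω_c=1
Stage 1: ω_r = 1 − (18/74)(0−1) = 46/37
  ⇒ ω_r¹/ω_c¹ = 46/37
Stage 2: N_ring = 22 + 2·13 = 48
Stage 2: 22(ω_s−ω_c) = −48(ω_r−ω_c),  ω_c=0, ω_s=1
Stage 2: ω_r = 0 − (22/48)(1−0) = -11/24
  ⇒ ω_r²/ω_s² = -11/24
Coupling ω_s² = ω_r¹ ⇒ overall = 46/37 × -11/24 = -253/444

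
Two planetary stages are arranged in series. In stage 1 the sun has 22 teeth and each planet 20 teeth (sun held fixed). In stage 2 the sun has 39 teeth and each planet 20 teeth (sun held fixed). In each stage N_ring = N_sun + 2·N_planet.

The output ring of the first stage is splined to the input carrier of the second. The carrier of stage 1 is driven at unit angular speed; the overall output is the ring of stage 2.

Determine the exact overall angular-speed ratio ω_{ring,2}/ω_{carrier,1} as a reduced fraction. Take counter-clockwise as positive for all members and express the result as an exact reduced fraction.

Stage 1: N_ring = 22 + 2·20 = 62
Stage 1: 22(ω_s−ω_c) = −62(ω_r−ω_c),  ω_s=0, ω_c=1
Stage 1: ω_r = 1 − (22/62)(0−1) = 42/31
  ⇒ ω_r¹/ω_c¹ = 42/31
Stage 2: N_ring = 39 + 2·20 = 79
Stage 2: 39(ω_s−ω_c) = −79(ω_r−ω_c),  ω_s=0, ω_c=1
Stage 2: ω_r = 1 − (39/79)(0−1) = 118/79
  ⇒ ω_r²/ω_c² = 118/79
Coupling ω_c² = ω_r¹ ⇒ overall = 42/31 × 118/79 = 4956/2449

4956/2449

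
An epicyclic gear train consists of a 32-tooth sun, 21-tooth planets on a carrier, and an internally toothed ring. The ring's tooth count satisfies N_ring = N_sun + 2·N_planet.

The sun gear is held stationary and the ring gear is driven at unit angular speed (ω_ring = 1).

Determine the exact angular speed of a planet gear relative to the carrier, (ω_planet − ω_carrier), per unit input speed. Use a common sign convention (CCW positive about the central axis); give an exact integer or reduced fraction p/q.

N_ring = 32 + 2·21 = 74
32(ω_s−ω_c) = −74(ω_r−ω_c),  ω_s=0, ω_r=1
32(0−ω_c) = −74(1−ω_c)  ⇒  106ω_c = 74  ⇒  ω_c = 37/53
sun–planet: 32·(0−37/53) = −21·(ω_p−ω_c)  ⇒  ω_p−ω_c = −(32/21)·(-37/53) = 1184/1113

1184/1113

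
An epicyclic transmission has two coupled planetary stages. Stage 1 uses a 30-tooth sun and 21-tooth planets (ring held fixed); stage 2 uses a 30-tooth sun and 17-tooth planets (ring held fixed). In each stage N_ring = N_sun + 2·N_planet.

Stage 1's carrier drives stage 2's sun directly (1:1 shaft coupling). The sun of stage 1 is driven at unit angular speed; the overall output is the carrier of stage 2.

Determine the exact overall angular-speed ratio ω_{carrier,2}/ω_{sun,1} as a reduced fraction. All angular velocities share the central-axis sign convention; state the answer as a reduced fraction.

Stage 1: N_ring = 30 + 2·21 = 72
Stage 1: 30(ω_s−ω_c) = −72(ω_r−ω_c),  ω_r=0, ω_s=1
Stage 1: 30(1−ω_c) = −72(0−ω_c)  ⇒  102ω_c = 30  ⇒  ω_c = 5/17
  ⇒ ω_c¹/ω_s¹ = 5/17
Stage 2: N_ring = 30 + 2·17 = 64
Stage 2: 30(ω_s−ω_c) = −64(ω_r−ω_c),  ω_r=0, ω_s=1
Stage 2: 30(1−ω_c) = −64(0−ω_c)  ⇒  94ω_c = 30  ⇒  ω_c = 15/47
  ⇒ ω_c²/ω_s² = 15/47
Coupling ω_s² = ω_c¹ ⇒ overall = 5/17 × 15/47 = 75/799

75/799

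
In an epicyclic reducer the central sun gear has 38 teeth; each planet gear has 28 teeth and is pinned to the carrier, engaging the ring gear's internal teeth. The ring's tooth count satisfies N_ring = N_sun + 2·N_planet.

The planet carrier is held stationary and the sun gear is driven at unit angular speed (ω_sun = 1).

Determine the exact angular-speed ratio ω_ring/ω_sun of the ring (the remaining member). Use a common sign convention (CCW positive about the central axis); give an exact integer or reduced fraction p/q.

N_ring = 38 + 2·28 = 94
38(ω_s−ω_c) = −94(ω_r−ω_c),  ω_c=0, ω_s=1
ω_r = 0 − (38/94)(1−0) = -19/47
ω_r/ω_s = -19/47

-19/47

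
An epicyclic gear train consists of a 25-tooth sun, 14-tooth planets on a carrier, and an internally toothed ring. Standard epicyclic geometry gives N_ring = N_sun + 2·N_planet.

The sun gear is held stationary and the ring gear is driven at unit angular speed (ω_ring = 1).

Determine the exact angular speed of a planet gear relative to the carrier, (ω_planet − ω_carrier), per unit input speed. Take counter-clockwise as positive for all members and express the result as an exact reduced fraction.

1325/1092

N_ring = 25 + 2·14 = 53
25(ω_s−ω_c) = −53(ω_r−ω_c),  ω_s=0, ω_r=1
25(0−ω_c) = −53(1−ω_c)  ⇒  78ω_c = 53  ⇒  ω_c = 53/78
sun–planet: 25·(0−53/78) = −14·(ω_p−ω_c)  ⇒  ω_p−ω_c = −(25/14)·(-53/78) = 1325/1092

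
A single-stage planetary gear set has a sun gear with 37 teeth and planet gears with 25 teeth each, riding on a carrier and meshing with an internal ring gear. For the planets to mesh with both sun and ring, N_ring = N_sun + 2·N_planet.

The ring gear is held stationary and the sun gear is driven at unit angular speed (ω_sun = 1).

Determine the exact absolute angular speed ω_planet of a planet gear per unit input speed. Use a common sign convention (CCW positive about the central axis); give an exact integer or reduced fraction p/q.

N_ring = 37 + 2·25 = 87
37(ω_s−ω_c) = −87(ω_r−ω_c),  ω_r=0, ω_s=1
37(1−ω_c) = −87(0−ω_c)  ⇒  124ω_c = 37  ⇒  ω_c = 37/124
sun–planet: 37·(1−37/124) = −25·(ω_p−ω_c)  ⇒  ω_p−ω_c = −(37/25)·(87/124) = -3219/3100
ω_p = 37/124 − 3219/3100 = -37/50

-37/50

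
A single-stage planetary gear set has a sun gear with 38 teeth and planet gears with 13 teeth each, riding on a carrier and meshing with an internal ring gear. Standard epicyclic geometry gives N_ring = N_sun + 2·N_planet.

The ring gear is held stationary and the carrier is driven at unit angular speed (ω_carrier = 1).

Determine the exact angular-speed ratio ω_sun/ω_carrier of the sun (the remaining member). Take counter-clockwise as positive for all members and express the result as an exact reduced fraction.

51/19

N_ring = 38 + 2·13 = 64
38(ω_s−ω_c) = −64(ω_r−ω_c),  ω_r=0, ω_c=1
ω_s = 1 − (64/38)(0−1) = 51/19
ω_s/ω_c = 51/19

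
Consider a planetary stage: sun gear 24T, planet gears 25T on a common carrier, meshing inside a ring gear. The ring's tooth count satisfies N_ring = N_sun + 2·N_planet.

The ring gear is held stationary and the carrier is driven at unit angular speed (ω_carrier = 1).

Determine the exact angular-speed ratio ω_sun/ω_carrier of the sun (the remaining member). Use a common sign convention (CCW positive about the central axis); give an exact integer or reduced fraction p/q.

N_ring = 24 + 2·25 = 74
24(ω_s−ω_c) = −74(ω_r−ω_c),  ω_r=0, ω_c=1
ω_s = 1 − (74/24)(0−1) = 49/12
ω_s/ω_c = 49/12

49/12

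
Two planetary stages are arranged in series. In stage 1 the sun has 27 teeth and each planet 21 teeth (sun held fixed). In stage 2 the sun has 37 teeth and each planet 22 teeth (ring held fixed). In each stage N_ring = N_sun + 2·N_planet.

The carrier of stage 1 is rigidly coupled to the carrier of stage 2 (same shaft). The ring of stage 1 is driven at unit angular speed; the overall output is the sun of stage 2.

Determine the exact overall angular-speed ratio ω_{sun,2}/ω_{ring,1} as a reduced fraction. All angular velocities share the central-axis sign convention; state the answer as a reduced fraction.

Stage 1: N_ring = 27 + 2·21 = 69
Stage 1: 27(ω_s−ω_c) = −69(ω_r−ω_c),  ω_s=0, ω_r=1
Stage 1: 27(0−ω_c) = −69(1−ω_c)  ⇒  96ω_c = 69  ⇒  ω_c = 23/32
  ⇒ ω_c¹/ω_r¹ = 23/32
Stage 2: N_ring = 37 + 2·22 = 81
Stage 2: 37(ω_s−ω_c) = −81(ω_r−ω_c),  ω_r=0, ω_c=1
Stage 2: ω_s = 1 − (81/37)(0−1) = 118/37
  ⇒ ω_s²/ω_c² = 118/37
Coupling ω_c² = ω_c¹ ⇒ overall = 23/32 × 118/37 = 1357/592

1357/592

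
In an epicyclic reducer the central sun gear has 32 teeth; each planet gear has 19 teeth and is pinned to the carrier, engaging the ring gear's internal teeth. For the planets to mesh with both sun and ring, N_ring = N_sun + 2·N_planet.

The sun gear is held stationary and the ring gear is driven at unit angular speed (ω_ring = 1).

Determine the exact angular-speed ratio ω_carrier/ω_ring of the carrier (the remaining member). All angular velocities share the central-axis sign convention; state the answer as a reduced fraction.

35/51

N_ring = 32 + 2·19 = 70
32(ω_s−ω_c) = −70(ω_r−ω_c),  ω_s=0, ω_r=1
32(0−ω_c) = −70(1−ω_c)  ⇒  102ω_c = 70  ⇒  ω_c = 35/51
ω_c/ω_r = 35/51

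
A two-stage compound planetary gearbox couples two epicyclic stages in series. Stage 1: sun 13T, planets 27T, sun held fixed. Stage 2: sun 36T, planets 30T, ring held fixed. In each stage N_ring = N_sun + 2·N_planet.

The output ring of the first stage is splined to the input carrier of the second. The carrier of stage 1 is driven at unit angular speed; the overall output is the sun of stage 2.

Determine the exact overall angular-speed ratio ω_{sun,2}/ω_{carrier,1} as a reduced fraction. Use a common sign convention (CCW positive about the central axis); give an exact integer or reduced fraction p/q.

Stage 1: N_ring = 13 + 2·27 = 67
Stage 1: 13(ω_s−ω_c) = −67(ω_r−ω_c),  ω_s=0, ω_c=1
Stage 1: ω_r = 1 − (13/67)(0−1) = 80/67
  ⇒ ω_r¹/ω_c¹ = 80/67
Stage 2: N_ring = 36 + 2·30 = 96
Stage 2: 36(ω_s−ω_c) = −96(ω_r−ω_c),  ω_r=0, ω_c=1
Stage 2: ω_s = 1 − (96/36)(0−1) = 11/3
  ⇒ ω_s²/ω_c² = 11/3
Coupling ω_c² = ω_r¹ ⇒ overall = 80/67 × 11/3 = 880/201

880/201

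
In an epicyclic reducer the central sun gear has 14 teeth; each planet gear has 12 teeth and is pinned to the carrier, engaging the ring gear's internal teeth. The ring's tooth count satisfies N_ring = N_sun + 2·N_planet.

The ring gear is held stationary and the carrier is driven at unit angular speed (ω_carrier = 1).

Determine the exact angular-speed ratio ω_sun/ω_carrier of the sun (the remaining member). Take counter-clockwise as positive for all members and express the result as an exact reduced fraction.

26/7

N_ring = 14 + 2·12 = 38
14(ω_s−ω_c) = −38(ω_r−ω_c),  ω_r=0, ω_c=1
ω_s = 1 − (38/14)(0−1) = 26/7
ω_s/ω_c = 26/7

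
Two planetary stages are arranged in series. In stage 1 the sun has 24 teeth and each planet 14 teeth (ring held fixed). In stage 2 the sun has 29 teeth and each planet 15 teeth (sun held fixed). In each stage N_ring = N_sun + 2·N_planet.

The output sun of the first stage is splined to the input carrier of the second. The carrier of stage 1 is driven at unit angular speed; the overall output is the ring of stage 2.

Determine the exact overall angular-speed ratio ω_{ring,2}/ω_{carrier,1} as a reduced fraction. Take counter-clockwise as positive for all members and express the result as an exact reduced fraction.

836/177

Stage 1: N_ring = 24 + 2·14 = 52
Stage 1: 24(ω_s−ω_c) = −52(ω_r−ω_c),  ω_r=0, ω_c=1
Stage 1: ω_s = 1 − (52/24)(0−1) = 19/6
  ⇒ ω_s¹/ω_c¹ = 19/6
Stage 2: N_ring = 29 + 2·15 = 59
Stage 2: 29(ω_s−ω_c) = −59(ω_r−ω_c),  ω_s=0, ω_c=1
Stage 2: ω_r = 1 − (29/59)(0−1) = 88/59
  ⇒ ω_r²/ω_c² = 88/59
Coupling ω_c² = ω_s¹ ⇒ overall = 19/6 × 88/59 = 836/177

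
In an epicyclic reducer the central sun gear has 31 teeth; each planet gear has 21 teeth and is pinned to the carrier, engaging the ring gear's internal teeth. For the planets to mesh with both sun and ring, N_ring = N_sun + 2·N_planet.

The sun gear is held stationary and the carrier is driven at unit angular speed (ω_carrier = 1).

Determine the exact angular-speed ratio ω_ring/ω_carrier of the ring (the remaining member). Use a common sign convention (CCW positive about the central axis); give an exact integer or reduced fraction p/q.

104/73

N_ring = 31 + 2·21 = 73
31(ω_s−ω_c) = −73(ω_r−ω_c),  ω_s=0, ω_c=1
ω_r = 1 − (31/73)(0−1) = 104/73
ω_r/ω_c = 104/73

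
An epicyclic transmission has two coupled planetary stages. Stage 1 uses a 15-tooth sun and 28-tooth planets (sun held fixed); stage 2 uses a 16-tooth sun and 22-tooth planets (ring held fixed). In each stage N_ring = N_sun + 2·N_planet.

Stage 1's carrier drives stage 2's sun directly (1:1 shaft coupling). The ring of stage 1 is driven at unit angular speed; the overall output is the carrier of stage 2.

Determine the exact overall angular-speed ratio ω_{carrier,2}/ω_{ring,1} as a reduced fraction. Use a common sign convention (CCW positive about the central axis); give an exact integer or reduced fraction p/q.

Stage 1: N_ring = 15 + 2·28 = 71
Stage 1: 15(ω_s−ω_c) = −71(ω_r−ω_c),  ω_s=0, ω_r=1
Stage 1: 15(0−ω_c) = −71(1−ω_c)  ⇒  86ω_c = 71  ⇒  ω_c = 71/86
  ⇒ ω_c¹/ω_r¹ = 71/86
Stage 2: N_ring = 16 + 2·22 = 60
Stage 2: 16(ω_s−ω_c) = −60(ω_r−ω_c),  ω_r=0, ω_s=1
Stage 2: 16(1−ω_c) = −60(0−ω_c)  ⇒  76ω_c = 16  ⇒  ω_c = 4/19
  ⇒ ω_c²/ω_s² = 4/19
Coupling ω_s² = ω_c¹ ⇒ overall = 71/86 × 4/19 = 142/817

142/817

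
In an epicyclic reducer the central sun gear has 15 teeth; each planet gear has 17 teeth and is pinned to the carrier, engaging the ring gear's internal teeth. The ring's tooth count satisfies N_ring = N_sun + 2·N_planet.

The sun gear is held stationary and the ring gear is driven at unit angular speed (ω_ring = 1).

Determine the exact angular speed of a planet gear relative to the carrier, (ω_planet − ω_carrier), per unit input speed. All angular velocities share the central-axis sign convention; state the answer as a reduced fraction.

N_ring = 15 + 2·17 = 49
15(ω_s−ω_c) = −49(ω_r−ω_c),  ω_s=0, ω_r=1
15(0−ω_c) = −49(1−ω_c)  ⇒  64ω_c = 49  ⇒  ω_c = 49/64
sun–planet: 15·(0−49/64) = −17·(ω_p−ω_c)  ⇒  ω_p−ω_c = −(15/17)·(-49/64) = 735/1088

735/1088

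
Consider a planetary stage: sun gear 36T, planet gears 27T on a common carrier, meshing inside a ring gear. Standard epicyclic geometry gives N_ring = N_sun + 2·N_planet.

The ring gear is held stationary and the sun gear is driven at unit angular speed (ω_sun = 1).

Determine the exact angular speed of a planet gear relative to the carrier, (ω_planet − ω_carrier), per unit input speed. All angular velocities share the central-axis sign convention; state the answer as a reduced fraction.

-20/21

N_ring = 36 + 2·27 = 90
36(ω_s−ω_c) = −90(ω_r−ω_c),  ω_r=0, ω_s=1
36(1−ω_c) = −90(0−ω_c)  ⇒  126ω_c = 36  ⇒  ω_c = 2/7
sun–planet: 36·(1−2/7) = −27·(ω_p−ω_c)  ⇒  ω_p−ω_c = −(36/27)·(5/7) = -20/21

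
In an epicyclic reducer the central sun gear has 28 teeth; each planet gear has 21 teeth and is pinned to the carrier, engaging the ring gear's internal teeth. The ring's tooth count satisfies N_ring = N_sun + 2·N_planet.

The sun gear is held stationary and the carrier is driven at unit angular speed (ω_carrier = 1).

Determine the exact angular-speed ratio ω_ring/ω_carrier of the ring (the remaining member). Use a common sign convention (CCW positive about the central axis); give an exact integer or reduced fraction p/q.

7/5

N_ring = 28 + 2·21 = 70
28(ω_s−ω_c) = −70(ω_r−ω_c),  ω_s=0, ω_c=1
ω_r = 1 − (28/70)(0−1) = 7/5
ω_r/ω_c = 7/5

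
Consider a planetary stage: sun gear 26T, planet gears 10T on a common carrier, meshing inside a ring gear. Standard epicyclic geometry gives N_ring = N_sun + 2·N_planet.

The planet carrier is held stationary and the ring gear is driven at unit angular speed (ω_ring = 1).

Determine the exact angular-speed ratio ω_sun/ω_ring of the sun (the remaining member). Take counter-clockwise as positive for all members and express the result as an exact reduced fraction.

-23/13

N_ring = 26 + 2·10 = 46
26(ω_s−ω_c) = −46(ω_r−ω_c),  ω_c=0, ω_r=1
ω_s = 0 − (46/26)(1−0) = -23/13
ω_s/ω_r = -23/13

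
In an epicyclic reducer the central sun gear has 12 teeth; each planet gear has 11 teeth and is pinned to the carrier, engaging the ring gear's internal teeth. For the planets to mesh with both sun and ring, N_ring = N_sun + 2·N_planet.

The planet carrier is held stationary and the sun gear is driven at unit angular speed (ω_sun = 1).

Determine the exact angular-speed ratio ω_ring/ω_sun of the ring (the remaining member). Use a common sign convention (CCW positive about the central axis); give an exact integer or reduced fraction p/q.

-6/17

N_ring = 12 + 2·11 = 34
12(ω_s−ω_c) = −34(ω_r−ω_c),  ω_c=0, ω_s=1
ω_r = 0 − (12/34)(1−0) = -6/17
ω_r/ω_s = -6/17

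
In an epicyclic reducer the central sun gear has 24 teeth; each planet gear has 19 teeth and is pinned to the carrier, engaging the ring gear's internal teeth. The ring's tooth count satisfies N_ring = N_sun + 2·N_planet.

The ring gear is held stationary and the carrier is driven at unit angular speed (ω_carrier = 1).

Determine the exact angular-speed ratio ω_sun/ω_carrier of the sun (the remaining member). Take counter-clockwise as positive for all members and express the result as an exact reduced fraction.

N_ring = 24 + 2·19 = 62
24(ω_s−ω_c) = −62(ω_r−ω_c),  ω_r=0, ω_c=1
ω_s = 1 − (62/24)(0−1) = 43/12
ω_s/ω_c = 43/12

43/12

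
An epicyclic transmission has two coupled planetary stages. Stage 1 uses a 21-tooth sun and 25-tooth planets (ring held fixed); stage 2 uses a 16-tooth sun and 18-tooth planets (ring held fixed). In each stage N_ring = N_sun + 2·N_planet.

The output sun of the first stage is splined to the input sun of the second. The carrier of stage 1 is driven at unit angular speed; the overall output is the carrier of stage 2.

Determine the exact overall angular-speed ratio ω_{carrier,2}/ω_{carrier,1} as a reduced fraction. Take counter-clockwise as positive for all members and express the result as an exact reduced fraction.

Stage 1: N_ring = 21 + 2·25 = 71
Stage 1: 21(ω_s−ω_c) = −71(ω_r−ω_c),  ω_r=0, ω_c=1
Stage 1: ω_s = 1 − (71/21)(0−1) = 92/21
  ⇒ ω_s¹/ω_c¹ = 92/21
Stage 2: N_ring = 16 + 2·18 = 52
Stage 2: 16(ω_s−ω_c) = −52(ω_r−ω_c),  ω_r=0, ω_s=1
Stage 2: 16(1−ω_c) = −52(0−ω_c)  ⇒  68ω_c = 16  ⇒  ω_c = 4/17
  ⇒ ω_c²/ω_s² = 4/17
Coupling ω_s² = ω_s¹ ⇒ overall = 92/21 × 4/17 = 368/357

368/357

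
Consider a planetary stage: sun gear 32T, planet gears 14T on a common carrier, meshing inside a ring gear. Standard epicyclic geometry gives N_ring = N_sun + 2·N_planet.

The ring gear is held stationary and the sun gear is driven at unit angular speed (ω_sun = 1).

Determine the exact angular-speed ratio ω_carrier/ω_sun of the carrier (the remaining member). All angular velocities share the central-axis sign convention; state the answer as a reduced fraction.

N_ring = 32 + 2·14 = 60
32(ω_s−ω_c) = −60(ω_r−ω_c),  ω_r=0, ω_s=1
32(1−ω_c) = −60(0−ω_c)  ⇒  92ω_c = 32  ⇒  ω_c = 8/23
ω_c/ω_s = 8/23

8/23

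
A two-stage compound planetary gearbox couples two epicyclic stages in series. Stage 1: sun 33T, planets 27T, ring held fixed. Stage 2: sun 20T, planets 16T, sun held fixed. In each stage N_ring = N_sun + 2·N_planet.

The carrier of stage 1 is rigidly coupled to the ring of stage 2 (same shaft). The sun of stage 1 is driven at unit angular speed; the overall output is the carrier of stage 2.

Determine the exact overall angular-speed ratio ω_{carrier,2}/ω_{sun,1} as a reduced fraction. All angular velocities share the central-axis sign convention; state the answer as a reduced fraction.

Stage 1: N_ring = 33 + 2·27 = 87
Stage 1: 33(ω_s−ω_c) = −87(ω_r−ω_c),  ω_r=0, ω_s=1
Stage 1: 33(1−ω_c) = −87(0−ω_c)  ⇒  120ω_c = 33  ⇒  ω_c = 11/40
  ⇒ ω_c¹/ω_s¹ = 11/40
Stage 2: N_ring = 20 + 2·16 = 52
Stage 2: 20(ω_s−ω_c) = −52(ω_r−ω_c),  ω_s=0, ω_r=1
Stage 2: 20(0−ω_c) = −52(1−ω_c)  ⇒  72ω_c = 52  ⇒  ω_c = 13/18
  ⇒ ω_c²/ω_r² = 13/18
Coupling ω_r² = ω_c¹ ⇒ overall = 11/40 × 13/18 = 143/720

143/720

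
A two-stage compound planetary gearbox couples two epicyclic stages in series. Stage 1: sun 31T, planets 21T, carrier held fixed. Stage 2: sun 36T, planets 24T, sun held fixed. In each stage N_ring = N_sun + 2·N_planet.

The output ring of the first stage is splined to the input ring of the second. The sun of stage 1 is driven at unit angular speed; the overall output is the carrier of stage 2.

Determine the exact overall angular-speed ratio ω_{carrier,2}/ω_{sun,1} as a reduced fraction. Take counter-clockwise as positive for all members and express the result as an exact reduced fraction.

-217/730

Stage 1: N_ring = 31 + 2·21 = 73
Stage 1: 31(ω_s−ω_c) = −73(ω_r−ω_c),  ω_c=0, ω_s=1
Stage 1: ω_r = 0 − (31/73)(1−0) = -31/73
  ⇒ ω_r¹/ω_s¹ = -31/73
Stage 2: N_ring = 36 + 2·24 = 84
Stage 2: 36(ω_s−ω_c) = −84(ω_r−ω_c),  ω_s=0, ω_r=1
Stage 2: 36(0−ω_c) = −84(1−ω_c)  ⇒  120ω_c = 84  ⇒  ω_c = 7/10
  ⇒ ω_c²/ω_r² = 7/10
Coupling ω_r² = ω_r¹ ⇒ overall = -31/73 × 7/10 = -217/730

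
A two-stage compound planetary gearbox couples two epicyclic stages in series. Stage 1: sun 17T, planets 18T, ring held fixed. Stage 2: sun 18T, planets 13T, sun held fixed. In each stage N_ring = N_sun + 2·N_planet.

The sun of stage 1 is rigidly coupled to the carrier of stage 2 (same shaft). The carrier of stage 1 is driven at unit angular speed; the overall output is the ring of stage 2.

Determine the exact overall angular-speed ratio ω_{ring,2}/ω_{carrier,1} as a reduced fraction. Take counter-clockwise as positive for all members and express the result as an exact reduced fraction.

Stage 1: N_ring = 17 + 2·18 = 53
Stage 1: 17(ω_s−ω_c) = −53(ω_r−ω_c),  ω_r=0, ω_c=1
Stage 1: ω_s = 1 − (53/17)(0−1) = 70/17
  ⇒ ω_s¹/ω_c¹ = 70/17
Stage 2: N_ring = 18 + 2·13 = 44
Stage 2: 18(ω_s−ω_c) = −44(ω_r−ω_c),  ω_s=0, ω_c=1
Stage 2: ω_r = 1 − (18/44)(0−1) = 31/22
  ⇒ ω_r²/ω_c² = 31/22
Coupling ω_c² = ω_s¹ ⇒ overall = 70/17 × 31/22 = 1085/187

1085/187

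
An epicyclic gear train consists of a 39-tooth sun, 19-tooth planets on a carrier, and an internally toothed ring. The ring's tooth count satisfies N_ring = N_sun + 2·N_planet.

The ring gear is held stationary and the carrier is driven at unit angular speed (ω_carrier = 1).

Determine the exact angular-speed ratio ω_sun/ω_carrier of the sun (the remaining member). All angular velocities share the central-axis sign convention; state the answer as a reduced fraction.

116/39

N_ring = 39 + 2·19 = 77
39(ω_s−ω_c) = −77(ω_r−ω_c),  ω_r=0, ω_c=1
ω_s = 1 − (77/39)(0−1) = 116/39
ω_s/ω_c = 116/39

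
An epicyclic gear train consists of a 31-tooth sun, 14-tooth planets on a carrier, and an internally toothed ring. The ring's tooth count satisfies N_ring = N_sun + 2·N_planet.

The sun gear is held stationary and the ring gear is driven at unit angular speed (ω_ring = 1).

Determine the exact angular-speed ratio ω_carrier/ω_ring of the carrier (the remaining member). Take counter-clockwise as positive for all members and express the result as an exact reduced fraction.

59/90

N_ring = 31 + 2·14 = 59
31(ω_s−ω_c) = −59(ω_r−ω_c),  ω_s=0, ω_r=1
31(0−ω_c) = −59(1−ω_c)  ⇒  90ω_c = 59  ⇒  ω_c = 59/90
ω_c/ω_r = 59/90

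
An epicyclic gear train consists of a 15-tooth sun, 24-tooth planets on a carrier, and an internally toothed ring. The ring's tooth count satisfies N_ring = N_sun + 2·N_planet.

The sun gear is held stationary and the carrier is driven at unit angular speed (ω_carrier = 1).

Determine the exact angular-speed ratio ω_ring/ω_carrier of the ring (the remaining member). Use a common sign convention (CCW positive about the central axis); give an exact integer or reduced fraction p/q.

26/21

N_ring = 15 + 2·24 = 63
15(ω_s−ω_c) = −63(ω_r−ω_c),  ω_s=0, ω_c=1
ω_r = 1 − (15/63)(0−1) = 26/21
ω_r/ω_c = 26/21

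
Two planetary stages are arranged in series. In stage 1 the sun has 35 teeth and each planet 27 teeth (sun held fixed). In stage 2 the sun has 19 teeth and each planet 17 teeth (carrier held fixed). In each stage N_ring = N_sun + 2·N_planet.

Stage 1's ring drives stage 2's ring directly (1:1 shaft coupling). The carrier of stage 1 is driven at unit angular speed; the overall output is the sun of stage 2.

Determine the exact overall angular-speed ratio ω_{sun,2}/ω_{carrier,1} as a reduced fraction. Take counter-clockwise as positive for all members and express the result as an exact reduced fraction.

-6572/1691

Stage 1: N_ring = 35 + 2·27 = 89
Stage 1: 35(ω_s−ω_c) = −89(ω_r−ω_c),  ω_s=0, ω_c=1
Stage 1: ω_r = 1 − (35/89)(0−1) = 124/89
  ⇒ ω_r¹/ω_c¹ = 124/89
Stage 2: N_ring = 19 + 2·17 = 53
Stage 2: 19(ω_s−ω_c) = −53(ω_r−ω_c),  ω_c=0, ω_r=1
Stage 2: ω_s = 0 − (53/19)(1−0) = -53/19
  ⇒ ω_s²/ω_r² = -53/19
Coupling ω_r² = ω_r¹ ⇒ overall = 124/89 × -53/19 = -6572/1691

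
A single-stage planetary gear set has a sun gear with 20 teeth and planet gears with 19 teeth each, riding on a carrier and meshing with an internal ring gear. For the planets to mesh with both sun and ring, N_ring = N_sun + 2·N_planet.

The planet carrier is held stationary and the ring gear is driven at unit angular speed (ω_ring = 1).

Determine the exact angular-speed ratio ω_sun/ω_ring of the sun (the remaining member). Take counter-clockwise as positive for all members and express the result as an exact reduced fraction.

-29/10

N_ring = 20 + 2·19 = 58
20(ω_s−ω_c) = −58(ω_r−ω_c),  ω_c=0, ω_r=1
ω_s = 0 − (58/20)(1−0) = -29/10
ω_s/ω_r = -29/10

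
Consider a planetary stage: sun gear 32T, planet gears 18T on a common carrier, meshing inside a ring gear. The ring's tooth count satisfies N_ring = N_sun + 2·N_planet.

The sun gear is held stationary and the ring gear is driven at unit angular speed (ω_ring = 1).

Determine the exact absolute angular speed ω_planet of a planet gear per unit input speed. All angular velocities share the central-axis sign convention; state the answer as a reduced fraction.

N_ring = 32 + 2·18 = 68
32(ω_s−ω_c) = −68(ω_r−ω_c),  ω_s=0, ω_r=1
32(0−ω_c) = −68(1−ω_c)  ⇒  100ω_c = 68  ⇒  ω_c = 17/25
sun–planet: 32·(0−17/25) = −18·(ω_p−ω_c)  ⇒  ω_p−ω_c = −(32/18)·(-17/25) = 272/225
ω_p = 17/25 + 272/225 = 17/9

17/9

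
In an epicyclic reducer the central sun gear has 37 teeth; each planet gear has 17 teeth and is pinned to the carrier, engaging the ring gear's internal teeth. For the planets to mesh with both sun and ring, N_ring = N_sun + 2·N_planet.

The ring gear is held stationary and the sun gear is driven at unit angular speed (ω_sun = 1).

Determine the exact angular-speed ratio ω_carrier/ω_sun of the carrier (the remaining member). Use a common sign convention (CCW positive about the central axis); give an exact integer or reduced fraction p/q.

N_ring = 37 + 2·17 = 71
37(ω_s−ω_c) = −71(ω_r−ω_c),  ω_r=0, ω_s=1
37(1−ω_c) = −71(0−ω_c)  ⇒  108ω_c = 37  ⇒  ω_c = 37/108
ω_c/ω_s = 37/108

37/108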